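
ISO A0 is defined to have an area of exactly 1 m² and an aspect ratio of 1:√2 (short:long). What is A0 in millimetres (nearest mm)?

Let the short side be w mm. Then the long side is w√2 and w · w√2 = 10⁶ mm².
w² = 10⁶/√2, so w = 1000 / 2^(1/4) ≈ 840.9 mm; long side = 1000 · 2^(1/4) ≈ 1189.2 mm.

841 × 1189 mm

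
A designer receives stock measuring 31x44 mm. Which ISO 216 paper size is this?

Aspect ratio 44/31 ≈ 1.419 — close to the ISO √2 ≈ 1.414.
In the B-series (B0 = 1000 × 1414 mm): B10 = 31 × 44 mm.

B10 (31 × 44 mm)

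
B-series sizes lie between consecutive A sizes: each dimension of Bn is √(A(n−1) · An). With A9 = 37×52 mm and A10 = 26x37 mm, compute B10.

Short side: √(37 · 26) = √962 ≈ 31.0 → 31 mm
Long side: √(52 · 37) = √1924 ≈ 43.9 → 44 mm

31 × 44 mm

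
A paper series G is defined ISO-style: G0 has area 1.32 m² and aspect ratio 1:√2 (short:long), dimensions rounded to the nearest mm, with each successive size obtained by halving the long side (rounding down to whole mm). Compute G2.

Let G0's short side be w mm. w · w√2 = 1.32 m² = 1,320,000 mm², so w ≈ 966.1 mm and w√2 ≈ 1366.3 mm → G0 = 966 × 1366 mm.
G1: ⌊1366/2⌋ × 966 = 683 × 966 mm
G2: ⌊966/2⌋ × 683 = 483 × 683 mm

483 × 683 mm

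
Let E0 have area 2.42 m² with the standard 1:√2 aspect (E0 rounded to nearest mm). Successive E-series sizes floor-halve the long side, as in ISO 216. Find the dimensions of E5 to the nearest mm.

Let E0's short side be w mm. w · w√2 = 2.42 m² = 2,420,000 mm², so w ≈ 1308.1 mm and w√2 ≈ 1850.0 mm → E0 = 1308 × 1850 mm.
E1: ⌊1850/2⌋ × 1308 = 925 × 1308 mm
E2: ⌊1308/2⌋ × 925 = 654 × 925 mm
E3: ⌊925/2⌋ × 654 = 462 × 654 mm
E4: ⌊654/2⌋ × 462 = 327 × 462 mm
E5: ⌊462/2⌋ × 327 = 231 × 327 mm

231 × 327 mm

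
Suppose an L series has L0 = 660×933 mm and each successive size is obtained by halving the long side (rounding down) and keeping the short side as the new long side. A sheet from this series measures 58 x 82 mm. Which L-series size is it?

L7

L0: 660 × 933 mm
L1: 466 × 660 mm
L2: 330 × 466 mm
L3: 233 × 330 mm
L4: 165 × 233 mm
L5: 116 × 165 mm
L6: 82 × 116 mm
L7: 58 × 82 mm
L8: 41 × 58 mm
→ matches L7.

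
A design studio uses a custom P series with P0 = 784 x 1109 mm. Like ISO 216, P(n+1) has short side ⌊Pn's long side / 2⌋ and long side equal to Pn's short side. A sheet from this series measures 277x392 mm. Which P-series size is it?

P0: 784 × 1109 mm
P1: 554 × 784 mm
P2: 392 × 554 mm
P3: 277 × 392 mm
P4: 196 × 277 mm
→ matches P3.

P3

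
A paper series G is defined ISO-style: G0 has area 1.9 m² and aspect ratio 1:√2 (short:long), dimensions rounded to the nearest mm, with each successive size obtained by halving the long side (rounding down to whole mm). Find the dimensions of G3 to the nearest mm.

409 × 579 mm

Let G0's short side be w mm. w · w√2 = 1.9 m² = 1,900,000 mm², so w ≈ 1159.1 mm and w√2 ≈ 1639.2 mm → G0 = 1159 × 1639 mm.
G1: ⌊1639/2⌋ × 1159 = 819 × 1159 mm
G2: ⌊1159/2⌋ × 819 = 579 × 819 mm
G3: ⌊819/2⌋ × 579 = 409 × 579 mm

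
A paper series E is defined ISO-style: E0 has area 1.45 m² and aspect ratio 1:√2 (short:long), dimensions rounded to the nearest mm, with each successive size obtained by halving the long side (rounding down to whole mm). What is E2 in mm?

506 × 716 mm

Let E0's short side be w mm. w · w√2 = 1.45 m² = 1,450,000 mm², so w ≈ 1012.6 mm and w√2 ≈ 1432.0 mm → E0 = 1013 × 1432 mm.
E1: ⌊1432/2⌋ × 1013 = 716 × 1013 mm
E2: ⌊1013/2⌋ × 716 = 506 × 716 mm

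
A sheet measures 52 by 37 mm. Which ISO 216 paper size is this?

Aspect ratio 52/37 ≈ 1.405 — close to the ISO √2 ≈ 1.414.
In the A-series (A0 area = 1 m²): A9 = 37 × 52 mm.

A9 (37 × 52 mm)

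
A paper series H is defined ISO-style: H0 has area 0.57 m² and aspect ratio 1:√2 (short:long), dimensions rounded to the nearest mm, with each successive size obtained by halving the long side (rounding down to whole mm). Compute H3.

224 × 317 mm

Let H0's short side be w mm. w · w√2 = 0.57 m² = 570,000 mm², so w ≈ 634.9 mm and w√2 ≈ 897.8 mm → H0 = 635 × 898 mm.
H1: ⌊898/2⌋ × 635 = 449 × 635 mm
H2: ⌊635/2⌋ × 449 = 317 × 449 mm
H3: ⌊449/2⌋ × 317 = 224 × 317 mm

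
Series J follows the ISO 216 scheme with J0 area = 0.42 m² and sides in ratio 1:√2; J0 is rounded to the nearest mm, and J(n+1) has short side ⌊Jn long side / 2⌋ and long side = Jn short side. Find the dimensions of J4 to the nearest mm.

136 × 192 mm

Let J0's short side be w mm. w · w√2 = 0.42 m² = 420,000 mm², so w ≈ 545.0 mm and w√2 ≈ 770.7 mm → J0 = 545 × 771 mm.
J1: ⌊771/2⌋ × 545 = 385 × 545 mm
J2: ⌊545/2⌋ × 385 = 272 × 385 mm
J3: ⌊385/2⌋ × 272 = 192 × 272 mm
J4: ⌊272/2⌋ × 192 = 136 × 192 mm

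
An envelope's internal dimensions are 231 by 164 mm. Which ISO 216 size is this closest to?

Aspect ratio 231/164 ≈ 1.409 — close to the ISO √2 ≈ 1.414.
In the C-series (envelope sizes, between A and B): C5 = 162 × 229 mm.
Off by 4 mm total — nearest standard size.

C5 (162 × 229 mm)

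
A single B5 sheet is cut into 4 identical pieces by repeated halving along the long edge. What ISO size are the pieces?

4 = 2^2, so 2 halving steps.
B5 → B6 → … → B7 after 2 steps.

B7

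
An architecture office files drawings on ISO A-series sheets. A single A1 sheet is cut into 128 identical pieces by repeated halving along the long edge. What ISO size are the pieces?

A8

128 = 2^7, so 7 halving steps.
A1 → A2 → … → A8 after 7 steps.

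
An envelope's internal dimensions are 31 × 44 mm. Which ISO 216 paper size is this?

Aspect ratio 44/31 ≈ 1.419 — close to the ISO √2 ≈ 1.414.
In the B-series (B0 = 1000 × 1414 mm): B10 = 31 × 44 mm.

B10 (31 × 44 mm)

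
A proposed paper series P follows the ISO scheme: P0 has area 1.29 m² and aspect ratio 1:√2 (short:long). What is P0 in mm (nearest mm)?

Let the short side be w mm. Then w · w√2 = 1.29 m² = 1,290,000 mm².
w² = 1,290,000/√2, so w ≈ 955.1 mm; long side = w√2 ≈ 1350.7 mm.

955 × 1351 mm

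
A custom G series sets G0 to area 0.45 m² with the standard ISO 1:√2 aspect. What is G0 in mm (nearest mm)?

564 × 798 mm

Let the short side be w mm. Then w · w√2 = 0.45 m² = 450,000 mm².
w² = 450,000/√2, so w ≈ 564.1 mm; long side = w√2 ≈ 797.7 mm.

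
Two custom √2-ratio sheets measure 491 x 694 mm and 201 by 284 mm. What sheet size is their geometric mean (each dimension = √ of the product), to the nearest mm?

314 × 444 mm

Short side: √(491 · 201) = √98691 ≈ 314.2 → 314 mm
Long side: √(694 · 284) = √197096 ≈ 444.0 → 444 mm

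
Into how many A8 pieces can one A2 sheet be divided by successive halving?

Each ISO step halves the sheet: 1 × A2 → 2 × A3 → 4 × A4 → 8 × A5 → …
From A2 to A8 is 6 halving steps: 2^6 = 64.

64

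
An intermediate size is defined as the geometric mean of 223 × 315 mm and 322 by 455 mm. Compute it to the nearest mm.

Short side: √(223 · 322) = √71806 ≈ 268.0 → 268 mm
Long side: √(315 · 455) = √143325 ≈ 378.6 → 379 mm

268 × 379 mm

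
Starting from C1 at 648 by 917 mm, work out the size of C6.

114 × 162 mm

C2: ⌊917/2⌋ × 648 = 458 × 648 mm
C3: ⌊648/2⌋ × 458 = 324 × 458 mm
C4: ⌊458/2⌋ × 324 = 229 × 324 mm
C5: ⌊324/2⌋ × 229 = 162 × 229 mm
C6: ⌊229/2⌋ × 162 = 114 × 162 mm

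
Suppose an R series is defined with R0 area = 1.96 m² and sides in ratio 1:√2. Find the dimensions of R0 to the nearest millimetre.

Let the short side be w mm. Then w · w√2 = 1.96 m² = 1,960,000 mm².
w² = 1,960,000/√2, so w ≈ 1177.3 mm; long side = w√2 ≈ 1664.9 mm.

1177 × 1665 mm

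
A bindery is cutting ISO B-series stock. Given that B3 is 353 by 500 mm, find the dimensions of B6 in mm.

B4: ⌊500/2⌋ × 353 = 250 × 353 mm
B5: ⌊353/2⌋ × 250 = 176 × 250 mm
B6: ⌊250/2⌋ × 176 = 125 × 176 mm

125 × 176 mm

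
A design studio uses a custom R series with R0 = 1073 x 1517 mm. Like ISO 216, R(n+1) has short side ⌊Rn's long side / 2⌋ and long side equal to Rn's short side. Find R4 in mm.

R1: ⌊1517/2⌋ × 1073 = 758 × 1073 mm
R2: ⌊1073/2⌋ × 758 = 536 × 758 mm
R3: ⌊758/2⌋ × 536 = 379 × 536 mm
R4: ⌊536/2⌋ × 379 = 268 × 379 mm

268 × 379 mm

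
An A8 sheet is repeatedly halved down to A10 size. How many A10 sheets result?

4

Each ISO step halves the sheet: 1 × A8 → 2 × A9 → 4 × A10
From A8 to A10 is 2 halving steps: 2^2 = 4.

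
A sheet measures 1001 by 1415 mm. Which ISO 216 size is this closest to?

Aspect ratio 1415/1001 ≈ 1.414 — close to the ISO √2 ≈ 1.414.
In the B-series (B0 = 1000 × 1414 mm): B0 = 1000 × 1414 mm.
Off by 2 mm total — nearest standard size.

B0 (1000 × 1414 mm)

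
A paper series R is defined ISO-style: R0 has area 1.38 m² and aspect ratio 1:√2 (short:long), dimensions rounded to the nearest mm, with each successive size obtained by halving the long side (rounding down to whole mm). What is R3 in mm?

349 × 494 mm

Let R0's short side be w mm. w · w√2 = 1.38 m² = 1,380,000 mm², so w ≈ 987.8 mm and w√2 ≈ 1397.0 mm → R0 = 988 × 1397 mm.
R1: ⌊1397/2⌋ × 988 = 698 × 988 mm
R2: ⌊988/2⌋ × 698 = 494 × 698 mm
R3: ⌊698/2⌋ × 494 = 349 × 494 mm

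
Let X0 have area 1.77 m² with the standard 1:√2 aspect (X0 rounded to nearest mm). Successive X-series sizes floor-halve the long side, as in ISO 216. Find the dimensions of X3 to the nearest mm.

Let X0's short side be w mm. w · w√2 = 1.77 m² = 1,770,000 mm², so w ≈ 1118.7 mm and w√2 ≈ 1582.1 mm → X0 = 1119 × 1582 mm.
X1: ⌊1582/2⌋ × 1119 = 791 × 1119 mm
X2: ⌊1119/2⌋ × 791 = 559 × 791 mm
X3: ⌊791/2⌋ × 559 = 395 × 559 mm

395 × 559 mm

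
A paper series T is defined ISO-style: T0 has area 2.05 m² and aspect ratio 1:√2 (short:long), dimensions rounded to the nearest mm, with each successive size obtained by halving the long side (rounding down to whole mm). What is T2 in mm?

602 × 851 mm

Let T0's short side be w mm. w · w√2 = 2.05 m² = 2,050,000 mm², so w ≈ 1204.0 mm and w√2 ≈ 1702.7 mm → T0 = 1204 × 1703 mm.
T1: ⌊1703/2⌋ × 1204 = 851 × 1204 mm
T2: ⌊1204/2⌋ × 851 = 602 × 851 mm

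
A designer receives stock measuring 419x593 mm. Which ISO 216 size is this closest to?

A2 (420 × 594 mm)

Aspect ratio 593/419 ≈ 1.415 — close to the ISO √2 ≈ 1.414.
In the A-series (A0 area = 1 m²): A2 = 420 × 594 mm.
Off by 2 mm total — nearest standard size.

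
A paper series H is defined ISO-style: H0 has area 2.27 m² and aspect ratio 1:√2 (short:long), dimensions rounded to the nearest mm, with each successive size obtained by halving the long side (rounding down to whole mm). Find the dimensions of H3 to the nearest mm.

Let H0's short side be w mm. w · w√2 = 2.27 m² = 2,270,000 mm², so w ≈ 1266.9 mm and w√2 ≈ 1791.7 mm → H0 = 1267 × 1792 mm.
H1: ⌊1792/2⌋ × 1267 = 896 × 1267 mm
H2: ⌊1267/2⌋ × 896 = 633 × 896 mm
H3: ⌊896/2⌋ × 633 = 448 × 633 mm

448 × 633 mm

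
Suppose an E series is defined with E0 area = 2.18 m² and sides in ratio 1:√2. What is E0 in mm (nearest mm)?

Let the short side be w mm. Then w · w√2 = 2.18 m² = 2,180,000 mm².
w² = 2,180,000/√2, so w ≈ 1241.6 mm; long side = w√2 ≈ 1755.8 mm.

1242 × 1756 mm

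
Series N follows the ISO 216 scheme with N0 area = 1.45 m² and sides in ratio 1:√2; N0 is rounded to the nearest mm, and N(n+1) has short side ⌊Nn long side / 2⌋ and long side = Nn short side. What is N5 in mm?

179 × 253 mm

Let N0's short side be w mm. w · w√2 = 1.45 m² = 1,450,000 mm², so w ≈ 1012.6 mm and w√2 ≈ 1432.0 mm → N0 = 1013 × 1432 mm.
N1: ⌊1432/2⌋ × 1013 = 716 × 1013 mm
N2: ⌊1013/2⌋ × 716 = 506 × 716 mm
N3: ⌊716/2⌋ × 506 = 358 × 506 mm
N4: ⌊506/2⌋ × 358 = 253 × 358 mm
N5: ⌊358/2⌋ × 253 = 179 × 253 mm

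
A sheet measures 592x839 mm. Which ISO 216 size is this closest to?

Aspect ratio 839/592 ≈ 1.417 — close to the ISO √2 ≈ 1.414.
In the A-series (A0 area = 1 m²): A1 = 594 × 841 mm.
Off by 4 mm total — nearest standard size.

A1 (594 × 841 mm)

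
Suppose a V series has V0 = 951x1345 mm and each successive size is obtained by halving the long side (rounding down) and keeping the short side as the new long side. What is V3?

336 × 475 mm

V1: ⌊1345/2⌋ × 951 = 672 × 951 mm
V2: ⌊951/2⌋ × 672 = 475 × 672 mm
V3: ⌊672/2⌋ × 475 = 336 × 475 mm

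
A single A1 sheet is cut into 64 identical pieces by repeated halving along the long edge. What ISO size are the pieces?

A7

64 = 2^6, so 6 halving steps.
A1 → A2 → … → A7 after 6 steps.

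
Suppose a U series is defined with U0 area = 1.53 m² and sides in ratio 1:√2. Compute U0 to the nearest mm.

1040 × 1471 mm

Let the short side be w mm. Then w · w√2 = 1.53 m² = 1,530,000 mm².
w² = 1,530,000/√2, so w ≈ 1040.1 mm; long side = w√2 ≈ 1471.0 mm.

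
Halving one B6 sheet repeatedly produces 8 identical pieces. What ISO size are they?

B9

8 = 2^3, so 3 halving steps.
B6 → B7 → … → B9 after 3 steps.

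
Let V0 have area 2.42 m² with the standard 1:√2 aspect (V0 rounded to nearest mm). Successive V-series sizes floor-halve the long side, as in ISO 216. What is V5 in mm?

Let V0's short side be w mm. w · w√2 = 2.42 m² = 2,420,000 mm², so w ≈ 1308.1 mm and w√2 ≈ 1850.0 mm → V0 = 1308 × 1850 mm.
V1: ⌊1850/2⌋ × 1308 = 925 × 1308 mm
V2: ⌊1308/2⌋ × 925 = 654 × 925 mm
V3: ⌊925/2⌋ × 654 = 462 × 654 mm
V4: ⌊654/2⌋ × 462 = 327 × 462 mm
V5: ⌊462/2⌋ × 327 = 231 × 327 mm

231 × 327 mm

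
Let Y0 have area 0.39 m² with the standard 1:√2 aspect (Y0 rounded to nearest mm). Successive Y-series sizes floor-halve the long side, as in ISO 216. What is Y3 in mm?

Let Y0's short side be w mm. w · w√2 = 0.39 m² = 390,000 mm², so w ≈ 525.1 mm and w√2 ≈ 742.7 mm → Y0 = 525 × 743 mm.
Y1: ⌊743/2⌋ × 525 = 371 × 525 mm
Y2: ⌊525/2⌋ × 371 = 262 × 371 mm
Y3: ⌊371/2⌋ × 262 = 185 × 262 mm

185 × 262 mm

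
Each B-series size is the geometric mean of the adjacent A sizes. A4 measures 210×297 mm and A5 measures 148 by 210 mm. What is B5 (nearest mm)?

176 × 250 mm

Short side: √(210 · 148) = √31080 ≈ 176.3 → 176 mm
Long side: √(297 · 210) = √62370 ≈ 249.7 → 250 mm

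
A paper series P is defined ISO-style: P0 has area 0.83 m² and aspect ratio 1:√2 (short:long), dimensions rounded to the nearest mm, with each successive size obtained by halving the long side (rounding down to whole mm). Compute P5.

Let P0's short side be w mm. w · w√2 = 0.83 m² = 830,000 mm², so w ≈ 766.1 mm and w√2 ≈ 1083.4 mm → P0 = 766 × 1083 mm.
P1: ⌊1083/2⌋ × 766 = 541 × 766 mm
P2: ⌊766/2⌋ × 541 = 383 × 541 mm
P3: ⌊541/2⌋ × 383 = 270 × 383 mm
P4: ⌊383/2⌋ × 270 = 191 × 270 mm
P5: ⌊270/2⌋ × 191 = 135 × 191 mm

135 × 191 mm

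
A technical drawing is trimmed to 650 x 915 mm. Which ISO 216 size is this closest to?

C1 (648 × 917 mm)

Aspect ratio 915/650 ≈ 1.408 — close to the ISO √2 ≈ 1.414.
In the C-series (envelope sizes, between A and B): C1 = 648 × 917 mm.
Off by 4 mm total — nearest standard size.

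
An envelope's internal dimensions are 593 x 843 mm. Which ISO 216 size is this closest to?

Aspect ratio 843/593 ≈ 1.422 — close to the ISO √2 ≈ 1.414.
In the A-series (A0 area = 1 m²): A1 = 594 × 841 mm.
Off by 3 mm total — nearest standard size.

A1 (594 × 841 mm)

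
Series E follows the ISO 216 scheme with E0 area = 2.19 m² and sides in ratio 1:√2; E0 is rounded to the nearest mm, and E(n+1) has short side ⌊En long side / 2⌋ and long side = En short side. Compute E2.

Let E0's short side be w mm. w · w√2 = 2.19 m² = 2,190,000 mm², so w ≈ 1244.4 mm and w√2 ≈ 1759.9 mm → E0 = 1244 × 1760 mm.
E1: ⌊1760/2⌋ × 1244 = 880 × 1244 mm
E2: ⌊1244/2⌋ × 880 = 622 × 880 mm

622 × 880 mm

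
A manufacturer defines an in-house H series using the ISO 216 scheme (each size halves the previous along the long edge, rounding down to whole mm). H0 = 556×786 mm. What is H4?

H1: ⌊786/2⌋ × 556 = 393 × 556 mm
H2: ⌊556/2⌋ × 393 = 278 × 393 mm
H3: ⌊393/2⌋ × 278 = 196 × 278 mm
H4: ⌊278/2⌋ × 196 = 139 × 196 mm

139 × 196 mm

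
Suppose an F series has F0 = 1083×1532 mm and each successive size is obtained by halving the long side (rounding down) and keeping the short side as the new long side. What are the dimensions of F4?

F1: ⌊1532/2⌋ × 1083 = 766 × 1083 mm
F2: ⌊1083/2⌋ × 766 = 541 × 766 mm
F3: ⌊766/2⌋ × 541 = 383 × 541 mm
F4: ⌊541/2⌋ × 383 = 270 × 383 mm

270 × 383 mm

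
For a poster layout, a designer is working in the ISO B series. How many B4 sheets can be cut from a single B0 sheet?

Each ISO step halves the sheet: 1 × B0 → 2 × B1 → 4 × B2 → 8 × B3 → …
From B0 to B4 is 4 halving steps: 2^4 = 16.

16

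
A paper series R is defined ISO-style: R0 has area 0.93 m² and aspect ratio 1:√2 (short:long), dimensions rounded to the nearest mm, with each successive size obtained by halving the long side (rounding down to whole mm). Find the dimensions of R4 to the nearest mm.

Let R0's short side be w mm. w · w√2 = 0.93 m² = 930,000 mm², so w ≈ 810.9 mm and w√2 ≈ 1146.8 mm → R0 = 811 × 1147 mm.
R1: ⌊1147/2⌋ × 811 = 573 × 811 mm
R2: ⌊811/2⌋ × 573 = 405 × 573 mm
R3: ⌊573/2⌋ × 405 = 286 × 405 mm
R4: ⌊405/2⌋ × 286 = 202 × 286 mm

202 × 286 mm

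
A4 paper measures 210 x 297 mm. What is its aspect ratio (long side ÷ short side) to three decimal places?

1.414

297 / 210 = 1.414
Matches √2 ≈ 1.414 — the ISO 216 defining ratio.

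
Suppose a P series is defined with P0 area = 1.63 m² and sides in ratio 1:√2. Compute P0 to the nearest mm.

Let the short side be w mm. Then w · w√2 = 1.63 m² = 1,630,000 mm².
w² = 1,630,000/√2, so w ≈ 1073.6 mm; long side = w√2 ≈ 1518.3 mm.

1074 × 1518 mm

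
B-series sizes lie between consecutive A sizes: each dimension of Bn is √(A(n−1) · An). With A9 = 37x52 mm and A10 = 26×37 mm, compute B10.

Short side: √(37 · 26) = √962 ≈ 31.0 → 31 mm
Long side: √(52 · 37) = √1924 ≈ 43.9 → 44 mm

31 × 44 mm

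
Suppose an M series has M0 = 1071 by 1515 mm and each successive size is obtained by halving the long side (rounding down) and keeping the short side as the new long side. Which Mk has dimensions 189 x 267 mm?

M0: 1071 × 1515 mm
M1: 757 × 1071 mm
M2: 535 × 757 mm
M3: 378 × 535 mm
M4: 267 × 378 mm
M5: 189 × 267 mm
M6: 133 × 189 mm
→ matches M5.

M5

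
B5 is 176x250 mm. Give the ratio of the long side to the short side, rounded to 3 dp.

250 / 176 = 1.420
ISO 216 targets √2 ≈ 1.414; the +0.006 deviation is from mm rounding.

1.420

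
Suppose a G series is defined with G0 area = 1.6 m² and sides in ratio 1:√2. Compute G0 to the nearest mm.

1064 × 1504 mm

Let the short side be w mm. Then w · w√2 = 1.6 m² = 1,600,000 mm².
w² = 1,600,000/√2, so w ≈ 1063.7 mm; long side = w√2 ≈ 1504.2 mm.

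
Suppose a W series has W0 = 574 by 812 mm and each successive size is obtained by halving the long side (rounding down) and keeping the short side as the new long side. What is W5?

101 × 143 mm

W1: ⌊812/2⌋ × 574 = 406 × 574 mm
W2: ⌊574/2⌋ × 406 = 287 × 406 mm
W3: ⌊406/2⌋ × 287 = 203 × 287 mm
W4: ⌊287/2⌋ × 203 = 143 × 203 mm
W5: ⌊203/2⌋ × 143 = 101 × 143 mm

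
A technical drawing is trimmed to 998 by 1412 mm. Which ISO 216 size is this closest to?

Aspect ratio 1412/998 ≈ 1.415 — close to the ISO √2 ≈ 1.414.
In the B-series (B0 = 1000 × 1414 mm): B0 = 1000 × 1414 mm.
Off by 4 mm total — nearest standard size.

B0 (1000 × 1414 mm)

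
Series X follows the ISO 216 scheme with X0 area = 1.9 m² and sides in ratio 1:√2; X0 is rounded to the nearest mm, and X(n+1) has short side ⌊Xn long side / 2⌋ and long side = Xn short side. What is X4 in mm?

289 × 409 mm

Let X0's short side be w mm. w · w√2 = 1.9 m² = 1,900,000 mm², so w ≈ 1159.1 mm and w√2 ≈ 1639.2 mm → X0 = 1159 × 1639 mm.
X1: ⌊1639/2⌋ × 1159 = 819 × 1159 mm
X2: ⌊1159/2⌋ × 819 = 579 × 819 mm
X3: ⌊819/2⌋ × 579 = 409 × 579 mm
X4: ⌊579/2⌋ × 409 = 289 × 409 mm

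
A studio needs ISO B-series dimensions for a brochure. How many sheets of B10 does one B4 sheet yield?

64

Each ISO step halves the sheet: 1 × B4 → 2 × B5 → 4 × B6 → 8 × B7 → …
From B4 to B10 is 6 halving steps: 2^6 = 64.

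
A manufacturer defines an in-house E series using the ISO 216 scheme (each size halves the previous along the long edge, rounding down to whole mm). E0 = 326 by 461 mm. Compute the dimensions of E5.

57 × 81 mm

E1: ⌊461/2⌋ × 326 = 230 × 326 mm
E2: ⌊326/2⌋ × 230 = 163 × 230 mm
E3: ⌊230/2⌋ × 163 = 115 × 163 mm
E4: ⌊163/2⌋ × 115 = 81 × 115 mm
E5: ⌊115/2⌋ × 81 = 57 × 81 mm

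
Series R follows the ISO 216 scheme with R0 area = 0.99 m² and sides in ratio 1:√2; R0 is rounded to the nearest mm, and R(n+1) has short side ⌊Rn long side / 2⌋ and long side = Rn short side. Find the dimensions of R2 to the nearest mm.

Let R0's short side be w mm. w · w√2 = 0.99 m² = 990,000 mm², so w ≈ 836.7 mm and w√2 ≈ 1183.2 mm → R0 = 837 × 1183 mm.
R1: ⌊1183/2⌋ × 837 = 591 × 837 mm
R2: ⌊837/2⌋ × 591 = 418 × 591 mm

418 × 591 mm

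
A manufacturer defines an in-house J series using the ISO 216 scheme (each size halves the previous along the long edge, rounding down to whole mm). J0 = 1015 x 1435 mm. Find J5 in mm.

179 × 253 mm

J1 = 717 × 1015 mm (from J0 by 1 halving).
J2: ⌊1015/2⌋ × 717 = 507 × 717 mm
J3: ⌊717/2⌋ × 507 = 358 × 507 mm
J4: ⌊507/2⌋ × 358 = 253 × 358 mm
J5: ⌊358/2⌋ × 253 = 179 × 253 mm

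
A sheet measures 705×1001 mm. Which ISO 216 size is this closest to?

B1 (707 × 1000 mm)

Aspect ratio 1001/705 ≈ 1.420 — close to the ISO √2 ≈ 1.414.
In the B-series (B0 = 1000 × 1414 mm): B1 = 707 × 1000 mm.
Off by 3 mm total — nearest standard size.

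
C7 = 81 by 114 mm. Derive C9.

C8: ⌊114/2⌋ × 81 = 57 × 81 mm
C9: ⌊81/2⌋ × 57 = 40 × 57 mm

40 × 57 mm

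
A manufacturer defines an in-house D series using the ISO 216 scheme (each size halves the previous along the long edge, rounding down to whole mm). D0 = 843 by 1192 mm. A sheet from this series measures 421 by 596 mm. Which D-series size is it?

D2

D0: 843 × 1192 mm
D1: 596 × 843 mm
D2: 421 × 596 mm
D3: 298 × 421 mm
→ matches D2.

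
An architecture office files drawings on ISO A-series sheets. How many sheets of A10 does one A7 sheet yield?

Each ISO step halves the sheet: 1 × A7 → 2 × A8 → 4 × A9 → 8 × A10
From A7 to A10 is 3 halving steps: 2^3 = 8.

8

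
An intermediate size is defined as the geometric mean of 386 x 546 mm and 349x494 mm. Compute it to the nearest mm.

367 × 519 mm

Short side: √(386 · 349) = √134714 ≈ 367.0 → 367 mm
Long side: √(546 · 494) = √269724 ≈ 519.3 → 519 mm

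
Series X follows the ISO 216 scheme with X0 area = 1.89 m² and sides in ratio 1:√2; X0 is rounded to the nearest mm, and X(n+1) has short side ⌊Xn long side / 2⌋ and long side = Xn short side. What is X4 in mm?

289 × 408 mm

Let X0's short side be w mm. w · w√2 = 1.89 m² = 1,890,000 mm², so w ≈ 1156.0 mm and w√2 ≈ 1634.9 mm → X0 = 1156 × 1635 mm.
X1: ⌊1635/2⌋ × 1156 = 817 × 1156 mm
X2: ⌊1156/2⌋ × 817 = 578 × 817 mm
X3: ⌊817/2⌋ × 578 = 408 × 578 mm
X4: ⌊578/2⌋ × 408 = 289 × 408 mm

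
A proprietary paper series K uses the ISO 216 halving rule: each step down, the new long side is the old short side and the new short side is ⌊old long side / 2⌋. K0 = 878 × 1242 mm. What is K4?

219 × 310 mm

K1: ⌊1242/2⌋ × 878 = 621 × 878 mm
K2: ⌊878/2⌋ × 621 = 439 × 621 mm
K3: ⌊621/2⌋ × 439 = 310 × 439 mm
K4: ⌊439/2⌋ × 310 = 219 × 310 mm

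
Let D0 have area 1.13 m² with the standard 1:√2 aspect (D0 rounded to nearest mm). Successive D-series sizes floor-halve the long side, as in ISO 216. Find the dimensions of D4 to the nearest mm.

Let D0's short side be w mm. w · w√2 = 1.13 m² = 1,130,000 mm², so w ≈ 893.9 mm and w√2 ≈ 1264.1 mm → D0 = 894 × 1264 mm.
D1: ⌊1264/2⌋ × 894 = 632 × 894 mm
D2: ⌊894/2⌋ × 632 = 447 × 632 mm
D3: ⌊632/2⌋ × 447 = 316 × 447 mm
D4: ⌊447/2⌋ × 316 = 223 × 316 mm

223 × 316 mm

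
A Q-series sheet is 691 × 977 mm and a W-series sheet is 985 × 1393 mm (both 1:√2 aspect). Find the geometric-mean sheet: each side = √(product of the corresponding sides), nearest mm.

825 × 1167 mm

Short side: √(691 · 985) = √680635 ≈ 825.0 → 825 mm
Long side: √(977 · 1393) = √1360961 ≈ 1166.6 → 1167 mm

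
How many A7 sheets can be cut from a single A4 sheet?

Each ISO step halves the sheet: 1 × A4 → 2 × A5 → 4 × A6 → 8 × A7
From A4 to A7 is 3 halving steps: 2^3 = 8.

8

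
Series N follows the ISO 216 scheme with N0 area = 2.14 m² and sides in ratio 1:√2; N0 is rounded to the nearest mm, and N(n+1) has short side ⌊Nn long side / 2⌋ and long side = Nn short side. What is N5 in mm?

Let N0's short side be w mm. w · w√2 = 2.14 m² = 2,140,000 mm², so w ≈ 1230.1 mm and w√2 ≈ 1739.7 mm → N0 = 1230 × 1740 mm.
N1: ⌊1740/2⌋ × 1230 = 870 × 1230 mm
N2: ⌊1230/2⌋ × 870 = 615 × 870 mm
N3: ⌊870/2⌋ × 615 = 435 × 615 mm
N4: ⌊615/2⌋ × 435 = 307 × 435 mm
N5: ⌊435/2⌋ × 307 = 217 × 307 mm

217 × 307 mm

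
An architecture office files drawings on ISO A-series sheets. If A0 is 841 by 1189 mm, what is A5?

A1: ⌊1189/2⌋ × 841 = 594 × 841 mm
A2: ⌊841/2⌋ × 594 = 420 × 594 mm
A3: ⌊594/2⌋ × 420 = 297 × 420 mm
A4: ⌊420/2⌋ × 297 = 210 × 297 mm
A5: ⌊297/2⌋ × 210 = 148 × 210 mm

148 × 210 mm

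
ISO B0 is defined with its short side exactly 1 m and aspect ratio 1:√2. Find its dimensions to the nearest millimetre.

1000 × 1414 mm

Short side = 1000 mm; long side = 1000√2 ≈ 1414.2 mm.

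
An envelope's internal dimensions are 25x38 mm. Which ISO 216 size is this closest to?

A10 (26 × 37 mm)

Aspect ratio 38/25 ≈ 1.520 (ISO target is √2 ≈ 1.414).
In the A-series (A0 area = 1 m²): A10 = 26 × 37 mm.
Off by 2 mm total — nearest standard size.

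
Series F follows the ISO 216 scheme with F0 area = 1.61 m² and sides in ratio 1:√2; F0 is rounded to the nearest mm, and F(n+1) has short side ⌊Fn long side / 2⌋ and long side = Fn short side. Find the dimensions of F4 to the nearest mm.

266 × 377 mm

Let F0's short side be w mm. w · w√2 = 1.61 m² = 1,610,000 mm², so w ≈ 1067.0 mm and w√2 ≈ 1508.9 mm → F0 = 1067 × 1509 mm.
F1: ⌊1509/2⌋ × 1067 = 754 × 1067 mm
F2: ⌊1067/2⌋ × 754 = 533 × 754 mm
F3: ⌊754/2⌋ × 533 = 377 × 533 mm
F4: ⌊533/2⌋ × 377 = 266 × 377 mm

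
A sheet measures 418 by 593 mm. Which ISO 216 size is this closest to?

Aspect ratio 593/418 ≈ 1.419 — close to the ISO √2 ≈ 1.414.
In the A-series (A0 area = 1 m²): A2 = 420 × 594 mm.
Off by 3 mm total — nearest standard size.

A2 (420 × 594 mm)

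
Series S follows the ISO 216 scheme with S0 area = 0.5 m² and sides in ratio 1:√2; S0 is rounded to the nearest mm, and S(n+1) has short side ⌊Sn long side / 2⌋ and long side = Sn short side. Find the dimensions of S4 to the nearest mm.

Let S0's short side be w mm. w · w√2 = 0.5 m² = 500,000 mm², so w ≈ 594.6 mm and w√2 ≈ 840.9 mm → S0 = 595 × 841 mm.
S1: ⌊841/2⌋ × 595 = 420 × 595 mm
S2: ⌊595/2⌋ × 420 = 297 × 420 mm
S3: ⌊420/2⌋ × 297 = 210 × 297 mm
S4: ⌊297/2⌋ × 210 = 148 × 210 mm

148 × 210 mm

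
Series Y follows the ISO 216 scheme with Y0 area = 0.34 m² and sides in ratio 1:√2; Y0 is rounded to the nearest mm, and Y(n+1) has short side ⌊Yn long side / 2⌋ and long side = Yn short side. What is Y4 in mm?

122 × 173 mm

Let Y0's short side be w mm. w · w√2 = 0.34 m² = 340,000 mm², so w ≈ 490.3 mm and w√2 ≈ 693.4 mm → Y0 = 490 × 693 mm.
Y1: ⌊693/2⌋ × 490 = 346 × 490 mm
Y2: ⌊490/2⌋ × 346 = 245 × 346 mm
Y3: ⌊346/2⌋ × 245 = 173 × 245 mm
Y4: ⌊245/2⌋ × 173 = 122 × 173 mm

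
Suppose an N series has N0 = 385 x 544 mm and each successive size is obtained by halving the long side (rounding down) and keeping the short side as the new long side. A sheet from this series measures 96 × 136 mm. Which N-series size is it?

N0: 385 × 544 mm
N1: 272 × 385 mm
N2: 192 × 272 mm
N3: 136 × 192 mm
N4: 96 × 136 mm
N5: 68 × 96 mm
→ matches N4.

N4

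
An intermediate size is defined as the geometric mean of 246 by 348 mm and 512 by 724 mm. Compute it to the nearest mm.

Short side: √(246 · 512) = √125952 ≈ 354.9 → 355 mm
Long side: √(348 · 724) = √251952 ≈ 501.9 → 502 mm

355 × 502 mm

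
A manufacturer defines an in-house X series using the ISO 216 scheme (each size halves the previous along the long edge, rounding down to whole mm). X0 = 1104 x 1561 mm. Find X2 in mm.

552 × 780 mm

X1: ⌊1561/2⌋ × 1104 = 780 × 1104 mm
X2: ⌊1104/2⌋ × 780 = 552 × 780 mm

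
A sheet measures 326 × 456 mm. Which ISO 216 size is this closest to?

Aspect ratio 456/326 ≈ 1.399 (ISO target is √2 ≈ 1.414).
In the C-series (envelope sizes, between A and B): C3 = 324 × 458 mm.
Off by 4 mm total — nearest standard size.

C3 (324 × 458 mm)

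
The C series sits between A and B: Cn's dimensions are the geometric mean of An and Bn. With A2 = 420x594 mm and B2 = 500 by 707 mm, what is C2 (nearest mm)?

Short side: √(420 · 500) = √210000 ≈ 458.3 → 458 mm
Long side: √(594 · 707) = √419958 ≈ 648.0 → 648 mm

458 × 648 mm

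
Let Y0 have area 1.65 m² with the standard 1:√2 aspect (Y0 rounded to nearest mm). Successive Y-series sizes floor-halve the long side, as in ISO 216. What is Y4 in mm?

Let Y0's short side be w mm. w · w√2 = 1.65 m² = 1,650,000 mm², so w ≈ 1080.2 mm and w√2 ≈ 1527.6 mm → Y0 = 1080 × 1528 mm.
Y1: ⌊1528/2⌋ × 1080 = 764 × 1080 mm
Y2: ⌊1080/2⌋ × 764 = 540 × 764 mm
Y3: ⌊764/2⌋ × 540 = 382 × 540 mm
Y4: ⌊540/2⌋ × 382 = 270 × 382 mm

270 × 382 mm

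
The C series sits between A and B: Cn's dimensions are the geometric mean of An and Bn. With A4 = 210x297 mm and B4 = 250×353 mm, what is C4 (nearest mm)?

Short side: √(210 · 250) = √52500 ≈ 229.1 → 229 mm
Long side: √(297 · 353) = √104841 ≈ 323.8 → 324 mm

229 × 324 mm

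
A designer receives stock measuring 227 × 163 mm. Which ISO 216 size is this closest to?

Aspect ratio 227/163 ≈ 1.393 (ISO target is √2 ≈ 1.414).
In the C-series (envelope sizes, between A and B): C5 = 162 × 229 mm.
Off by 3 mm total — nearest standard size.

C5 (162 × 229 mm)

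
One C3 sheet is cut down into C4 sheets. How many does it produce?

2

Each ISO step halves the sheet: 1 × C3 → 2 × C4
From C3 to C4 is 1 halving step: 2^1 = 2.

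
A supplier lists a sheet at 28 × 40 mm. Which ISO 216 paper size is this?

C10 (28 × 40 mm)

Aspect ratio 40/28 ≈ 1.429 — close to the ISO √2 ≈ 1.414.
In the C-series (envelope sizes, between A and B): C10 = 28 × 40 mm.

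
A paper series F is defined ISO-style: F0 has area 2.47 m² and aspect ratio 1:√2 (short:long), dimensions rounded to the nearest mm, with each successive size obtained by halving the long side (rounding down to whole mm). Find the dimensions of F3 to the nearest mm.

467 × 661 mm

Let F0's short side be w mm. w · w√2 = 2.47 m² = 2,470,000 mm², so w ≈ 1321.6 mm and w√2 ≈ 1869.0 mm → F0 = 1322 × 1869 mm.
F1: ⌊1869/2⌋ × 1322 = 934 × 1322 mm
F2: ⌊1322/2⌋ × 934 = 661 × 934 mm
F3: ⌊934/2⌋ × 661 = 467 × 661 mm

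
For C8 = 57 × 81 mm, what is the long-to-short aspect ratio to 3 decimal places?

1.421

81 / 57 = 1.421
ISO 216 targets √2 ≈ 1.414; the +0.007 deviation is from mm rounding.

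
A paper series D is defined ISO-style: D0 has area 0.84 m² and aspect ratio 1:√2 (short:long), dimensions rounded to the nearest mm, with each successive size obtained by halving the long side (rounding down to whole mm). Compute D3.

272 × 385 mm

Let D0's short side be w mm. w · w√2 = 0.84 m² = 840,000 mm², so w ≈ 770.7 mm and w√2 ≈ 1089.9 mm → D0 = 771 × 1090 mm.
D1: ⌊1090/2⌋ × 771 = 545 × 771 mm
D2: ⌊771/2⌋ × 545 = 385 × 545 mm
D3: ⌊545/2⌋ × 385 = 272 × 385 mm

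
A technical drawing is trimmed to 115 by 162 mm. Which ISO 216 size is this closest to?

C6 (114 × 162 mm)

Aspect ratio 162/115 ≈ 1.409 — close to the ISO √2 ≈ 1.414.
In the C-series (envelope sizes, between A and B): C6 = 114 × 162 mm.
Off by 1 mm total — nearest standard size.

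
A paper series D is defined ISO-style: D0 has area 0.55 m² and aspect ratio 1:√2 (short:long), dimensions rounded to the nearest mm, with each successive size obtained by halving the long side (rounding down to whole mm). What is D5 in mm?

Let D0's short side be w mm. w · w√2 = 0.55 m² = 550,000 mm², so w ≈ 623.6 mm and w√2 ≈ 881.9 mm → D0 = 624 × 882 mm.
D1: ⌊882/2⌋ × 624 = 441 × 624 mm
D2: ⌊624/2⌋ × 441 = 312 × 441 mm
D3: ⌊441/2⌋ × 312 = 220 × 312 mm
D4: ⌊312/2⌋ × 220 = 156 × 220 mm
D5: ⌊220/2⌋ × 156 = 110 × 156 mm

110 × 156 mm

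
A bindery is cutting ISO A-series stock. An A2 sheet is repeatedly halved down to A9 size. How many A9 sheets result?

128

Each ISO step halves the sheet: 1 × A2 → 2 × A3 → 4 × A4 → 8 × A5 → …
From A2 to A9 is 7 halving steps: 2^7 = 128.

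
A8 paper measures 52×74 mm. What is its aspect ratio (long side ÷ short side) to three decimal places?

74 / 52 = 1.423
ISO 216 targets √2 ≈ 1.414; the +0.009 deviation is from mm rounding.

1.423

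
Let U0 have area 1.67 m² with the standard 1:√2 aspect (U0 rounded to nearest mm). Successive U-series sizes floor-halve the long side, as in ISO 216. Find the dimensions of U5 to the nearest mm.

192 × 271 mm

Let U0's short side be w mm. w · w√2 = 1.67 m² = 1,670,000 mm², so w ≈ 1086.7 mm and w√2 ≈ 1536.8 mm → U0 = 1087 × 1537 mm.
U1: ⌊1537/2⌋ × 1087 = 768 × 1087 mm
U2: ⌊1087/2⌋ × 768 = 543 × 768 mm
U3: ⌊768/2⌋ × 543 = 384 × 543 mm
U4: ⌊543/2⌋ × 384 = 271 × 384 mm
U5: ⌊384/2⌋ × 271 = 192 × 271 mm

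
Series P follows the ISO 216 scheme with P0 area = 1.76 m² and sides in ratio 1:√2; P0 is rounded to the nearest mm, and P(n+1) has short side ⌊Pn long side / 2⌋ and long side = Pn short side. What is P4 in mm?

Let P0's short side be w mm. w · w√2 = 1.76 m² = 1,760,000 mm², so w ≈ 1115.6 mm and w√2 ≈ 1577.7 mm → P0 = 1116 × 1578 mm.
P1: ⌊1578/2⌋ × 1116 = 789 × 1116 mm
P2: ⌊1116/2⌋ × 789 = 558 × 789 mm
P3: ⌊789/2⌋ × 558 = 394 × 558 mm
P4: ⌊558/2⌋ × 394 = 279 × 394 mm

279 × 394 mm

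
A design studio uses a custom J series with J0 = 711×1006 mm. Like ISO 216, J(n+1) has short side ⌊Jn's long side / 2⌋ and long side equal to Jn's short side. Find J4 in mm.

177 × 251 mm

J1: ⌊1006/2⌋ × 711 = 503 × 711 mm
J2: ⌊711/2⌋ × 503 = 355 × 503 mm
J3: ⌊503/2⌋ × 355 = 251 × 355 mm
J4: ⌊355/2⌋ × 251 = 177 × 251 mm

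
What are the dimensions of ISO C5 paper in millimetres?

162 × 229 mm

C0 = 917 × 1297 mm (C0 is the geometric mean of A0 and B0, aspect 1:√2).
C1: ⌊1297/2⌋ × 917 = 648 × 917 mm
C2: ⌊917/2⌋ × 648 = 458 × 648 mm
C3: ⌊648/2⌋ × 458 = 324 × 458 mm
C4: ⌊458/2⌋ × 324 = 229 × 324 mm
C5: ⌊324/2⌋ × 229 = 162 × 229 mm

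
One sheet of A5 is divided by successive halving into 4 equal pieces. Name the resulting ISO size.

4 = 2^2, so 2 halving steps.
A5 → A6 → … → A7 after 2 steps.

A7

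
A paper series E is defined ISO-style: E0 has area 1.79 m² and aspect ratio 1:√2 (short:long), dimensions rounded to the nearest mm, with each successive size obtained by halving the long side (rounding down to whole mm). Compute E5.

198 × 281 mm

Let E0's short side be w mm. w · w√2 = 1.79 m² = 1,790,000 mm², so w ≈ 1125.0 mm and w√2 ≈ 1591.1 mm → E0 = 1125 × 1591 mm.
E1: ⌊1591/2⌋ × 1125 = 795 × 1125 mm
E2: ⌊1125/2⌋ × 795 = 562 × 795 mm
E3: ⌊795/2⌋ × 562 = 397 × 562 mm
E4: ⌊562/2⌋ × 397 = 281 × 397 mm
E5: ⌊397/2⌋ × 281 = 198 × 281 mm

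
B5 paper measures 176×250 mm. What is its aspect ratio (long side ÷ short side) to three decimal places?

250 / 176 = 1.420
ISO 216 targets √2 ≈ 1.414; the +0.006 deviation is from mm rounding.

1.420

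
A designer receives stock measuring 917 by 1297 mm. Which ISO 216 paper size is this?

Aspect ratio 1297/917 ≈ 1.414 — close to the ISO √2 ≈ 1.414.
In the C-series (envelope sizes, between A and B): C0 = 917 × 1297 mm.

C0 (917 × 1297 mm)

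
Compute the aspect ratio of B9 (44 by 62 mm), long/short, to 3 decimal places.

1.409

62 / 44 = 1.409
ISO 216 targets √2 ≈ 1.414; the -0.005 deviation is from mm rounding.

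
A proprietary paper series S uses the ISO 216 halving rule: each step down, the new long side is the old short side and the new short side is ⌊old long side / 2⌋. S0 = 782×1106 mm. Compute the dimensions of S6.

S1 = 553 × 782 mm (from S0 by 1 halving).
S2: ⌊782/2⌋ × 553 = 391 × 553 mm
S3: ⌊553/2⌋ × 391 = 276 × 391 mm
S4: ⌊391/2⌋ × 276 = 195 × 276 mm
S5: ⌊276/2⌋ × 195 = 138 × 195 mm
S6: ⌊195/2⌋ × 138 = 97 × 138 mm

97 × 138 mm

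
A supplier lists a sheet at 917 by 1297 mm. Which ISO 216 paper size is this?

Aspect ratio 1297/917 ≈ 1.414 — close to the ISO √2 ≈ 1.414.
In the C-series (envelope sizes, between A and B): C0 = 917 × 1297 mm.

C0 (917 × 1297 mm)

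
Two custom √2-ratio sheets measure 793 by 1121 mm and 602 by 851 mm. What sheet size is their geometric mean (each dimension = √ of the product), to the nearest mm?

Short side: √(793 · 602) = √477386 ≈ 690.9 → 691 mm
Long side: √(1121 · 851) = √953971 ≈ 976.7 → 977 mm

691 × 977 mm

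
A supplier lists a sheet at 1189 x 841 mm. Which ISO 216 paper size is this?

Aspect ratio 1189/841 ≈ 1.414 — close to the ISO √2 ≈ 1.414.
In the A-series (A0 area = 1 m²): A0 = 841 × 1189 mm.

A0 (841 × 1189 mm)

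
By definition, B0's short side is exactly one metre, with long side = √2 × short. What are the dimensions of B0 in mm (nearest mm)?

1000 × 1414 mm

Short side = 1000 mm; long side = 1000√2 ≈ 1414.2 mm.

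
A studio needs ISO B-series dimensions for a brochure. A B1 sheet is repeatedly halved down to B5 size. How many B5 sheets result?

B1 = 707 × 1000 mm; B5 = 176 × 250 mm.
Each halving step doubles the count; 4 steps from B1 to B5.
2^4 = 16.

16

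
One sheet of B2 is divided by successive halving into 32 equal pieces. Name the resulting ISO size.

B7

32 = 2^5, so 5 halving steps.
B2 → B3 → … → B7 after 5 steps.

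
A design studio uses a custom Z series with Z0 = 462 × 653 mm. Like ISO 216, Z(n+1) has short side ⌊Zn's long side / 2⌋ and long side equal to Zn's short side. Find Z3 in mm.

163 × 231 mm

Z1: ⌊653/2⌋ × 462 = 326 × 462 mm
Z2: ⌊462/2⌋ × 326 = 231 × 326 mm
Z3: ⌊326/2⌋ × 231 = 163 × 231 mm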